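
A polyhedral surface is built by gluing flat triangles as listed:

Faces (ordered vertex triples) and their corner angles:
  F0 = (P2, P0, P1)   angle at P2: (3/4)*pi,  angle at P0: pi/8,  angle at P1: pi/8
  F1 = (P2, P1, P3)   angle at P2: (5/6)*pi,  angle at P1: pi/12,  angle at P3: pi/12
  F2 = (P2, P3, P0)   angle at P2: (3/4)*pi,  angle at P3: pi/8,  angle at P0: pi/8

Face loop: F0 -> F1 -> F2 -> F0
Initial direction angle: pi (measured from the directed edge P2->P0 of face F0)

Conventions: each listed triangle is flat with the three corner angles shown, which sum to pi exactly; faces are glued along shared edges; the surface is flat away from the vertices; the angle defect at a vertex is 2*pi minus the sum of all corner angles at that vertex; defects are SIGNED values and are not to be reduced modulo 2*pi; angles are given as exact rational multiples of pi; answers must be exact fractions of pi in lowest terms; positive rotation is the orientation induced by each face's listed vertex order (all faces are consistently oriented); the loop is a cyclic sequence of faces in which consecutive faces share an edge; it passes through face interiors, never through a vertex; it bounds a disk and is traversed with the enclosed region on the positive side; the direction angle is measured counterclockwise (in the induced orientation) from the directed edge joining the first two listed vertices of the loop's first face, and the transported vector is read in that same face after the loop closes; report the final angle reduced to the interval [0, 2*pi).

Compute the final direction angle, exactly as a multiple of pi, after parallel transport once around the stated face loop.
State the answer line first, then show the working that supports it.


Answer: final direction angle = (2/3)*pi

enclosed vertex P2: corner angles sum to (7/3)*pi, defect = 2*pi - (7/3)*pi = -pi/3
by Gauss-Bonnet the loop rotates the vector by the enclosed defect sum (positive orientation, mod 2*pi)
final angle = pi - pi/3 = (2/3)*pi (mod 2*pi)


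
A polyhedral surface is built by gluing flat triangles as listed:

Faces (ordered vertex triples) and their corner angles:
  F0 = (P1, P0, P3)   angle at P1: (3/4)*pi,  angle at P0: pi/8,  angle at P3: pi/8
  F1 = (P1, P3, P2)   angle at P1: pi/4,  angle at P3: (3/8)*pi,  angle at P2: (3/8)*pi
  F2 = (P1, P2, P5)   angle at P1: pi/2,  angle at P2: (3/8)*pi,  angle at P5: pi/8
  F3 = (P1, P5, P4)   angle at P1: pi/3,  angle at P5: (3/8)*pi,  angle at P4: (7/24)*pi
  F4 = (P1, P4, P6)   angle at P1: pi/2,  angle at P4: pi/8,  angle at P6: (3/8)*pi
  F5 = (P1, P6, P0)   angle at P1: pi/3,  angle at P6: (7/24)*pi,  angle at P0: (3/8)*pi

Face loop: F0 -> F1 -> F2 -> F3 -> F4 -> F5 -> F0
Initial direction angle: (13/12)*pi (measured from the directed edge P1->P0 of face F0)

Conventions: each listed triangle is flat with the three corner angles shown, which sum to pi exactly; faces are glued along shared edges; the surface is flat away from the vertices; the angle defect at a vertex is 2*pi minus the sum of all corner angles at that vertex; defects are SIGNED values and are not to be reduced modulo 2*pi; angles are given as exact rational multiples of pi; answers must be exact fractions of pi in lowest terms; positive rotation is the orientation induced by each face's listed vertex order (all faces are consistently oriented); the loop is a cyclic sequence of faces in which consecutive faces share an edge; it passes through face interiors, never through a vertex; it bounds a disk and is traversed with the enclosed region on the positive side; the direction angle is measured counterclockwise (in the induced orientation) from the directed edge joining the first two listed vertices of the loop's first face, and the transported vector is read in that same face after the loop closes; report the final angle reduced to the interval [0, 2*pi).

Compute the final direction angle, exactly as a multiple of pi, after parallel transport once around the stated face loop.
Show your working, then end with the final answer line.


enclosed vertex P1: corner angles sum to (8/3)*pi, defect = 2*pi - (8/3)*pi = (-2/3)*pi
summing the enclosed defects onto the initial angle, mod 2*pi in the induced orientation:
final angle = (13/12)*pi - (2/3)*pi = (5/12)*pi (mod 2*pi)

Answer: final direction angle = (5/12)*pi


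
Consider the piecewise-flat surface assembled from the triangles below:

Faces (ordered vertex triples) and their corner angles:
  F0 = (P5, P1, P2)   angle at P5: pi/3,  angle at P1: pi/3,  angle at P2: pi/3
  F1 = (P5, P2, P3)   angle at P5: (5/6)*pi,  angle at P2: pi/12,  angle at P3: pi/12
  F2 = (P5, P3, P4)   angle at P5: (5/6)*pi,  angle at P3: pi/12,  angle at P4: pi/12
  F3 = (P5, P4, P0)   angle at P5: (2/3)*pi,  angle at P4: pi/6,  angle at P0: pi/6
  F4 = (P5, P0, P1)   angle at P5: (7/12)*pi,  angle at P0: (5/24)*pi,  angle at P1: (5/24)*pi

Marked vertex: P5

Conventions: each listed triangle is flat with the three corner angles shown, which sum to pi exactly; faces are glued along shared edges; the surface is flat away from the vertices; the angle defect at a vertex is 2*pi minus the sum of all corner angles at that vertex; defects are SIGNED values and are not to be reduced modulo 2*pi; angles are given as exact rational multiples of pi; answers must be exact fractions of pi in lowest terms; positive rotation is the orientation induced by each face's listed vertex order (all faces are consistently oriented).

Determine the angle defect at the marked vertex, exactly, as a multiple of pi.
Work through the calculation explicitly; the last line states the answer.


Sum of corner angles at P5: (13/4)*pi
defect = 2*pi - (13/4)*pi

Answer: defect(P5) = (-5/4)*pi


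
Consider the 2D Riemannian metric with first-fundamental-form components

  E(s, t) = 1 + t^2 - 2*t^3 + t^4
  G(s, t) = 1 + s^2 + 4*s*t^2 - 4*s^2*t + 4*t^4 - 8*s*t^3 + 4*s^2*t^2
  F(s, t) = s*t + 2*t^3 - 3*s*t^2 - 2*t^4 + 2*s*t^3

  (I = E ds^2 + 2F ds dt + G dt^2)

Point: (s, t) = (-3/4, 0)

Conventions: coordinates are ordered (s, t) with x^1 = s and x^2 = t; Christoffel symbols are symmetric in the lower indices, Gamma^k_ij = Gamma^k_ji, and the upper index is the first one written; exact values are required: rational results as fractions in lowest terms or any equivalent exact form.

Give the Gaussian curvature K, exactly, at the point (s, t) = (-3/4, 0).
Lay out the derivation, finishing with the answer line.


E = 1, F = 0, G = 25/16, EG - F^2 = 25/16 at the point
E_s = 0, E_t = 0, F_s = 0, F_t = -3/4, G_s = -3/2, G_t = -9/4
E_tt = 2, F_st = 1, G_ss = 2
Compute both Brioschi determinants and normalise by (EG - F^2)^2.
M1 = [[-E_tt/2 + F_st - G_ss/2, E_s/2, F_s - E_t/2], [F_t - G_s/2, E, F], [G_t/2, F, G]] = [[-1, 0, 0], [0, 1, 0], [-9/8, 0, 25/16]]; det M1 = -25/16
M2 = [[0, E_t/2, G_s/2], [E_t/2, E, F], [G_s/2, F, G]] = [[0, 0, -3/4], [0, 1, 0], [-3/4, 0, 25/16]]; det M2 = -9/16
det M1 - det M2 = -1; K = -1 / (25/16)^2 = -256/625

Answer: K = -256/625


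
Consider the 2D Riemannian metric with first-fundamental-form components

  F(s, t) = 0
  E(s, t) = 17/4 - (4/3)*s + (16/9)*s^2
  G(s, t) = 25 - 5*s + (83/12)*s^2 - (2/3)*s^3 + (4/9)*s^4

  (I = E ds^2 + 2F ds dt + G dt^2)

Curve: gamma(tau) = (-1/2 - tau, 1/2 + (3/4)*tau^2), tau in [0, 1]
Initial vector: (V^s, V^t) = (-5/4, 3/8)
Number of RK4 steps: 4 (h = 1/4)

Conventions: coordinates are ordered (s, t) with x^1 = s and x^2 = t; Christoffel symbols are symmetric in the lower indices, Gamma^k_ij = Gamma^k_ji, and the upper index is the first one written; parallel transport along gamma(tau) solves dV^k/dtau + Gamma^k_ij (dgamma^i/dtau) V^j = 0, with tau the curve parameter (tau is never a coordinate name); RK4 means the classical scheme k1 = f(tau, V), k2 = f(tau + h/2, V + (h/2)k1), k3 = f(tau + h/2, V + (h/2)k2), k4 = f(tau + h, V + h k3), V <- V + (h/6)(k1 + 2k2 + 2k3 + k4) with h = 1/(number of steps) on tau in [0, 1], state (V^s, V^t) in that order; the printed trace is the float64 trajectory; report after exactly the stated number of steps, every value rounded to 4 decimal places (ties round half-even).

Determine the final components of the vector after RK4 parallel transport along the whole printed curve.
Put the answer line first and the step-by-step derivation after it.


Answer: V^s = -1.1010, V^t = 0.0387

gamma'(tau) = (-1, (3/2)*tau); f(tau, V)^k = -Gamma^k_ij(gamma(tau)) gamma'^i(tau) V^j; h = 1/4; intermediate values shown to 6 dp
curve data and Christoffel symbols at the stage parameters:
  tau = 0.000000: gamma = (-0.500000, 0.500000), gamma' = (-1.000000, 0.000000); Gamma_sss = -0.290155, Gamma_sst = 0.000000, Gamma_stt = 1.178756, Gamma_tss = 0.000000, Gamma_tst = -0.215385, Gamma_ttt = 0.000000
  tau = 0.125000: gamma = (-0.625000, 0.511719), gamma' = (-1.000000, 0.187500); Gamma_sss = -0.307692, Gamma_sst = 0.000000, Gamma_stt = 1.286058, Gamma_tss = 0.000000, Gamma_tst = -0.239252, Gamma_ttt = 0.000000
  tau = 0.250000: gamma = (-0.750000, 0.546875), gamma' = (-1.000000, 0.375000); Gamma_sss = -0.320000, Gamma_sst = 0.000000, Gamma_stt = 1.380000, Gamma_tss = 0.000000, Gamma_tst = -0.260870, Gamma_ttt = 0.000000
  tau = 0.375000: gamma = (-0.875000, 0.605469), gamma' = (-1.000000, 0.562500); Gamma_sss = -0.327869, Gamma_sst = 0.000000, Gamma_stt = 1.462602, Gamma_tss = 0.000000, Gamma_tst = -0.280210, Gamma_ttt = 0.000000
  tau = 0.500000: gamma = (-1.000000, 0.687500), gamma' = (-1.000000, 0.750000); Gamma_sss = -0.332075, Gamma_sst = 0.000000, Gamma_stt = 1.535849, Gamma_tss = 0.000000, Gamma_tst = -0.297297, Gamma_ttt = 0.000000
  tau = 0.625000: gamma = (-1.125000, 0.792969), gamma' = (-1.000000, 0.937500); Gamma_sss = -0.333333, Gamma_sst = 0.000000, Gamma_stt = 1.601562, Gamma_tss = 0.000000, Gamma_tst = -0.312195, Gamma_ttt = 0.000000
  tau = 0.750000: gamma = (-1.250000, 0.921875), gamma' = (-1.000000, 1.125000); Gamma_sss = -0.332268, Gamma_sst = 0.000000, Gamma_stt = 1.661342, Gamma_tss = 0.000000, Gamma_tst = -0.325000, Gamma_ttt = 0.000000
  tau = 0.875000: gamma = (-1.375000, 1.074219), gamma' = (-1.000000, 1.312500); Gamma_sss = -0.329412, Gamma_sst = 0.000000, Gamma_stt = 1.716544, Gamma_tss = 0.000000, Gamma_tst = -0.335832, Gamma_ttt = 0.000000
  tau = 1.000000: gamma = (-1.500000, 1.250000), gamma' = (-1.000000, 1.500000); Gamma_sss = -0.325203, Gamma_sst = 0.000000, Gamma_stt = 1.768293, Gamma_tss = 0.000000, Gamma_tst = -0.344828, Gamma_ttt = 0.000000
step 0: V^s = -1.2500, V^t = 0.3750
step 1: k1 = (0.362694, -0.080769), k2 = (0.282674, -0.141345), k3 = (0.287578, -0.139982), k4 = (0.201041, -0.203946); V <- V + (h/6)(k1 + 2k2 + 2k3 + k4): V^s = -1.1790, V^t = 0.3397
step 2: k1 = (0.201486, -0.203952), k2 = (0.119801, -0.269902), k3 = (0.129931, -0.269202), k4 = (0.066962, -0.336622); V <- V + (h/6)(k1 + 2k2 + 2k3 + k4): V^s = -1.1470, V^t = 0.2722
step 3: k1 = (0.067295, -0.336686), k2 = (0.033953, -0.405098), k3 = (0.048182, -0.403648), k4 = (0.056887, -0.470648); V <- V + (h/6)(k1 + 2k2 + 2k3 + k4): V^s = -1.1350, V^t = 0.1712
step 4: k1 = (0.057124, -0.470618), k2 = (0.118329, -0.534868), k3 = (0.133903, -0.528799), k4 = (0.254740, -0.583193); V <- V + (h/6)(k1 + 2k2 + 2k3 + k4): V^s = -1.1010, V^t = 0.0387


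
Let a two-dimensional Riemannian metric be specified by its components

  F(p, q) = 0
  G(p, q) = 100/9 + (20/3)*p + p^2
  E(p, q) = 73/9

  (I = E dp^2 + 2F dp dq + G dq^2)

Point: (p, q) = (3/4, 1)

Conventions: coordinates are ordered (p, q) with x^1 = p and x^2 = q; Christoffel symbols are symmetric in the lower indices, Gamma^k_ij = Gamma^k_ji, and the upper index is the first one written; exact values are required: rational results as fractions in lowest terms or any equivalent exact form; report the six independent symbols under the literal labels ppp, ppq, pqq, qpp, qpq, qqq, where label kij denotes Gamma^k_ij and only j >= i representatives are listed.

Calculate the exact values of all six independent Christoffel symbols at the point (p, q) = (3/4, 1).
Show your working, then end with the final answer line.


E = 73/9, F = 0, G = 2401/144 at the point
E_p = 0, E_q = 0, F_p = 0, F_q = 0, G_p = 49/6, G_q = 0
EG - F^2 = 175273/1296;  g^inv = (1296/175273) * [[2401/144, 0], [0, 73/9]]
first-kind symbols [ij,l] = (1/2)(d_i g_jl + d_j g_il - d_l g_ij): [pp,p] = E_p/2 = 0, [pp,q] = F_p - E_q/2 = 0, [pq,p] = E_q/2 = 0, [pq,q] = G_p/2 = 49/12, [qq,p] = F_q - G_p/2 = -49/12, [qq,q] = G_q/2 = 0
Gamma^p_ij = (G*[ij,p] - F*[ij,q])/(EG - F^2), Gamma^q_ij = (E*[ij,q] - F*[ij,p])/(EG - F^2)

Answer: Gamma_ppp = 0, Gamma_ppq = 0, Gamma_pqq = -147/292, Gamma_qpp = 0, Gamma_qpq = 12/49, Gamma_qqq = 0


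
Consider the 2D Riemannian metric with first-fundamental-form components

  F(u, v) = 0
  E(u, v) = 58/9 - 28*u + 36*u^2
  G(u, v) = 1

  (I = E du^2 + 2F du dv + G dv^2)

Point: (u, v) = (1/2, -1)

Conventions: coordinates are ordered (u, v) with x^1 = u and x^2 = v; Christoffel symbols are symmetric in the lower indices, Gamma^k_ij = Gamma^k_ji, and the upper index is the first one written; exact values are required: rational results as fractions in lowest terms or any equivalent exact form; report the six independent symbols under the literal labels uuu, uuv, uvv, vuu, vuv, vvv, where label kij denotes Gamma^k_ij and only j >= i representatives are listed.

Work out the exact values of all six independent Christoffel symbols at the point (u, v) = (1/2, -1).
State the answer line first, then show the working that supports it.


Answer: Gamma_uuu = 36/13, Gamma_uuv = 0, Gamma_uvv = 0, Gamma_vuu = 0, Gamma_vuv = 0, Gamma_vvv = 0

E = 13/9, F = 0, G = 1 at the point
E_u = 8, E_v = 0, F_u = 0, F_v = 0, G_u = 0, G_v = 0
EG - F^2 = 13/9;  g^inv = (9/13) * [[1, 0], [0, 13/9]]
first-kind symbols [ij,l] = (1/2)(d_i g_jl + d_j g_il - d_l g_ij): [uu,u] = E_u/2 = 4, [uu,v] = F_u - E_v/2 = 0, [uv,u] = E_v/2 = 0, [uv,v] = G_u/2 = 0, [vv,u] = F_v - G_u/2 = 0, [vv,v] = G_v/2 = 0
Gamma^u_ij = (G*[ij,u] - F*[ij,v])/(EG - F^2), Gamma^v_ij = (E*[ij,v] - F*[ij,u])/(EG - F^2)


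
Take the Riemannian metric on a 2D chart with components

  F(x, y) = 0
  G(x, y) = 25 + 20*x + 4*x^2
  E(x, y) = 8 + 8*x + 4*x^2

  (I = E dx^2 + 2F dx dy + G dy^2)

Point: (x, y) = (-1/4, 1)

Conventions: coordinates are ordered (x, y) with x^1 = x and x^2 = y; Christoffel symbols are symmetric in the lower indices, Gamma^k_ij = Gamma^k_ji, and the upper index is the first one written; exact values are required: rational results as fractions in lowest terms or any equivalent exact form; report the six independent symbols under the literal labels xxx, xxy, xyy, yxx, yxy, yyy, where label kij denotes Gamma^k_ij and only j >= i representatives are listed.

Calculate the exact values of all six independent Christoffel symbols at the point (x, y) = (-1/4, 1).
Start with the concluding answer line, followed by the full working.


Answer: Gamma_xxx = 12/25, Gamma_xxy = 0, Gamma_xyy = -36/25, Gamma_yxx = 0, Gamma_yxy = 4/9, Gamma_yyy = 0

E = 25/4, F = 0, G = 81/4 at the point
E_x = 6, E_y = 0, F_x = 0, F_y = 0, G_x = 18, G_y = 0
EG - F^2 = 2025/16;  g^inv = (16/2025) * [[81/4, 0], [0, 25/4]]
first-kind symbols [ij,l] = (1/2)(d_i g_jl + d_j g_il - d_l g_ij): [xx,x] = E_x/2 = 3, [xx,y] = F_x - E_y/2 = 0, [xy,x] = E_y/2 = 0, [xy,y] = G_x/2 = 9, [yy,x] = F_y - G_x/2 = -9, [yy,y] = G_y/2 = 0
Gamma^x_ij = (G*[ij,x] - F*[ij,y])/(EG - F^2), Gamma^y_ij = (E*[ij,y] - F*[ij,x])/(EG - F^2)


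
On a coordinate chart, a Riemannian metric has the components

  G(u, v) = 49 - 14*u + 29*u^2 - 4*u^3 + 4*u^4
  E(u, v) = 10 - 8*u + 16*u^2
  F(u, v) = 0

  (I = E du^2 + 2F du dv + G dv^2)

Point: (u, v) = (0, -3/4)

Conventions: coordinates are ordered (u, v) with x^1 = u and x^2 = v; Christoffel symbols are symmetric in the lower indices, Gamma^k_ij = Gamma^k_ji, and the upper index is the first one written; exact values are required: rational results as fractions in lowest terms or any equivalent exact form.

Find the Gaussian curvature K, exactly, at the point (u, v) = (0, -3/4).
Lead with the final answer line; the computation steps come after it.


Answer: K = -9/175

E = 10, F = 0, G = 49, EG - F^2 = 490 at the point
E_u = -8, E_v = 0, F_u = 0, F_v = 0, G_u = -14, G_v = 0
E_vv = 0, F_uv = 0, G_uu = 58
The intrinsic route: Brioschi's K = (det M1 - det M2)/(EG - F^2)^2.
M1 = [[-E_vv/2 + F_uv - G_uu/2, E_u/2, F_u - E_v/2], [F_v - G_u/2, E, F], [G_v/2, F, G]] = [[-29, -4, 0], [7, 10, 0], [0, 0, 49]]; det M1 = -12838
M2 = [[0, E_v/2, G_u/2], [E_v/2, E, F], [G_u/2, F, G]] = [[0, 0, -7], [0, 10, 0], [-7, 0, 49]]; det M2 = -490
det M1 - det M2 = -12348; K = -12348 / (490)^2 = -9/175


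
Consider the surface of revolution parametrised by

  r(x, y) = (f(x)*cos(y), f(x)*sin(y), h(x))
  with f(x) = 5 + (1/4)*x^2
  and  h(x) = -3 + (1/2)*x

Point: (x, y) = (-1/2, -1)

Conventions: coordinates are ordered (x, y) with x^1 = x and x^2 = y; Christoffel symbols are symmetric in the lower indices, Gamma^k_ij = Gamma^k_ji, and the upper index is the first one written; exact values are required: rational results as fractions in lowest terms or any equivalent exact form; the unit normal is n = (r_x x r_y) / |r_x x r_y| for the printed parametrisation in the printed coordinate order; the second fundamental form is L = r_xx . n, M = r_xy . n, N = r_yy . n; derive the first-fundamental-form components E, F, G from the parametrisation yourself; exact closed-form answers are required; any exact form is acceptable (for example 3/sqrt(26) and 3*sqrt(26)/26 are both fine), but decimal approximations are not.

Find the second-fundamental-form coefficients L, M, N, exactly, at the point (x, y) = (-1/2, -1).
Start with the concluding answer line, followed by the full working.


Answer: L = -sqrt(5)/5, M = 0, N = 81*sqrt(5)/40

f = 81/16, f' = -1/4, f'' = 1/2, h' = 1/2, h'' = 0
E = 5/16, F = 0, G = 6561/256; answer radicand W^2 = 5/16
unnormalised second-form numerators: l = -1/4, m = 0, n = 81/32; L = l/sqrt(5/16), and similarly M = m/sqrt(W^2), N = n/sqrt(W^2)


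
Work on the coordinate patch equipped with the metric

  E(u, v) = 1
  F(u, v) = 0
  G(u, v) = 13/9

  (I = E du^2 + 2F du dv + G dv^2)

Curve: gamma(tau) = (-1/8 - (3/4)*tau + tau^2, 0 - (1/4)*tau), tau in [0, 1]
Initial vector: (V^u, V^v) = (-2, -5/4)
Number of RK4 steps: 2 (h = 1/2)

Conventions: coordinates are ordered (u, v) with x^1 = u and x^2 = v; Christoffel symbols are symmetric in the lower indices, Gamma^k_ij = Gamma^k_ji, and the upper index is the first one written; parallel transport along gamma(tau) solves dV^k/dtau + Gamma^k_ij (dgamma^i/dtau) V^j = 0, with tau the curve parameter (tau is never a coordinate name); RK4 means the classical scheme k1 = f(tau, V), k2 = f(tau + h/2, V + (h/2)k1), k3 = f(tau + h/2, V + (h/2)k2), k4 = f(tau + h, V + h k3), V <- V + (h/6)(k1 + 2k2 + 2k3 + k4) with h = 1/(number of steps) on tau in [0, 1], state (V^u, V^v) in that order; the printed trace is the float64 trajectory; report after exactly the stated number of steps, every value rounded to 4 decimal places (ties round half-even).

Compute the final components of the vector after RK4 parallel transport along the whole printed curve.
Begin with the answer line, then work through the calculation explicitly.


Answer: V^u = -2.0000, V^v = -1.2500

gamma'(tau) = (-3/4 + 2*tau, -1/4); f(tau, V)^k = -Gamma^k_ij(gamma(tau)) gamma'^i(tau) V^j; h = 1/2; intermediate values shown to 6 dp
curve data and Christoffel symbols at the stage parameters:
  tau = 0.000000: gamma = (-0.125000, 0.000000), gamma' = (-0.750000, -0.250000); Gamma_uuu = 0.000000, Gamma_uuv = 0.000000, Gamma_uvv = 0.000000, Gamma_vuu = 0.000000, Gamma_vuv = 0.000000, Gamma_vvv = 0.000000
  tau = 0.250000: gamma = (-0.250000, -0.062500), gamma' = (-0.250000, -0.250000); Gamma_uuu = 0.000000, Gamma_uuv = 0.000000, Gamma_uvv = 0.000000, Gamma_vuu = 0.000000, Gamma_vuv = 0.000000, Gamma_vvv = 0.000000
  tau = 0.500000: gamma = (-0.250000, -0.125000), gamma' = (0.250000, -0.250000); Gamma_uuu = 0.000000, Gamma_uuv = 0.000000, Gamma_uvv = 0.000000, Gamma_vuu = 0.000000, Gamma_vuv = 0.000000, Gamma_vvv = 0.000000
  tau = 0.750000: gamma = (-0.125000, -0.187500), gamma' = (0.750000, -0.250000); Gamma_uuu = 0.000000, Gamma_uuv = 0.000000, Gamma_uvv = 0.000000, Gamma_vuu = 0.000000, Gamma_vuv = 0.000000, Gamma_vvv = 0.000000
  tau = 1.000000: gamma = (0.125000, -0.250000), gamma' = (1.250000, -0.250000); Gamma_uuu = 0.000000, Gamma_uuv = 0.000000, Gamma_uvv = 0.000000, Gamma_vuu = 0.000000, Gamma_vuv = 0.000000, Gamma_vvv = 0.000000
step 0: V^u = -2.0000, V^v = -1.2500
step 1: k1 = (0.000000, 0.000000), k2 = (0.000000, 0.000000), k3 = (0.000000, 0.000000), k4 = (0.000000, 0.000000); V <- V + (h/6)(k1 + 2k2 + 2k3 + k4): V^u = -2.0000, V^v = -1.2500
step 2: k1 = (0.000000, 0.000000), k2 = (0.000000, 0.000000), k3 = (0.000000, 0.000000), k4 = (0.000000, 0.000000); V <- V + (h/6)(k1 + 2k2 + 2k3 + k4): V^u = -2.0000, V^v = -1.2500


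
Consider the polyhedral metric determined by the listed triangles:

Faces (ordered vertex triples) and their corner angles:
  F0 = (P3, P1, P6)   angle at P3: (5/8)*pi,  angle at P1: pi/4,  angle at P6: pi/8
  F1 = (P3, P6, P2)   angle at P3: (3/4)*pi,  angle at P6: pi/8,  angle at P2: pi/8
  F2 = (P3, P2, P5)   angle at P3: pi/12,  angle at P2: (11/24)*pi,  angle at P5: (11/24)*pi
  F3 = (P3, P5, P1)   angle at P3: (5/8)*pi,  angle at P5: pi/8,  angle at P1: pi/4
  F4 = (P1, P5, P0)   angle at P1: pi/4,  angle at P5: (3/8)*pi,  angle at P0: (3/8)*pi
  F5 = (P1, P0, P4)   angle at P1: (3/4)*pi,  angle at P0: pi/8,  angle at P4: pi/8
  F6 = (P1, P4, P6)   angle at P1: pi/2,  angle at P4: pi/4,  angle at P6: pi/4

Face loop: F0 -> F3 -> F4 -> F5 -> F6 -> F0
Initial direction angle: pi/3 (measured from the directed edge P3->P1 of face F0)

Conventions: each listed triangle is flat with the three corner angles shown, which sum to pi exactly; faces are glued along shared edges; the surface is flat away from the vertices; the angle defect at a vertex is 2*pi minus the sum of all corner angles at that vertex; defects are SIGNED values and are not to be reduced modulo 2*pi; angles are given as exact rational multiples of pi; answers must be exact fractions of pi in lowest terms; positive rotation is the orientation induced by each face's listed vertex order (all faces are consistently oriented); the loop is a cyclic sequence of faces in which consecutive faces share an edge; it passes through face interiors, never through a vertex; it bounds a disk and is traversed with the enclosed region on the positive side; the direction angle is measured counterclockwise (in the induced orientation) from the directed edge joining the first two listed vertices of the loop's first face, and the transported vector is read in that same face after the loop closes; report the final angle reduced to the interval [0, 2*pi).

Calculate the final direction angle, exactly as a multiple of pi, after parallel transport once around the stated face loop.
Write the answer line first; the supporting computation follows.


Answer: final direction angle = pi/3

enclosed vertex P1: corner angles sum to 2*pi, defect = 2*pi - 2*pi = 0
the rotation equals the total enclosed defect, so the final angle is initial + defects (mod 2*pi)
final angle = pi/3 + 0 = pi/3 (mod 2*pi)


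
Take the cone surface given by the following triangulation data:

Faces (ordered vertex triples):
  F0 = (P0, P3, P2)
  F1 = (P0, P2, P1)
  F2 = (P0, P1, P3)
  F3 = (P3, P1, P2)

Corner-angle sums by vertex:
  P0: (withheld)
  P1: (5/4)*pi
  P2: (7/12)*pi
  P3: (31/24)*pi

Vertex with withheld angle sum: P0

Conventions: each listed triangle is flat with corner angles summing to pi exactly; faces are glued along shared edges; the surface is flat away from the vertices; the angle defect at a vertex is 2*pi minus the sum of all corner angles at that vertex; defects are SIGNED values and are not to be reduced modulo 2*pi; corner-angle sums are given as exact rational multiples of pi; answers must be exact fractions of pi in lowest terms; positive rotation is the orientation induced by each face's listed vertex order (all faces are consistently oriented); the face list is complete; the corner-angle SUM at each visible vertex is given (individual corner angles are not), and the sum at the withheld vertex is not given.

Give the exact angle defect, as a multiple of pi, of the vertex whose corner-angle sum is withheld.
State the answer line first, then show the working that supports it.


Answer: defect(P0) = (9/8)*pi

V = 4, E = 6, F = 4; chi = V - E + F = 2
Gauss-Bonnet: total defect = 2*pi*chi = 4*pi; visible defects sum to (23/8)*pi


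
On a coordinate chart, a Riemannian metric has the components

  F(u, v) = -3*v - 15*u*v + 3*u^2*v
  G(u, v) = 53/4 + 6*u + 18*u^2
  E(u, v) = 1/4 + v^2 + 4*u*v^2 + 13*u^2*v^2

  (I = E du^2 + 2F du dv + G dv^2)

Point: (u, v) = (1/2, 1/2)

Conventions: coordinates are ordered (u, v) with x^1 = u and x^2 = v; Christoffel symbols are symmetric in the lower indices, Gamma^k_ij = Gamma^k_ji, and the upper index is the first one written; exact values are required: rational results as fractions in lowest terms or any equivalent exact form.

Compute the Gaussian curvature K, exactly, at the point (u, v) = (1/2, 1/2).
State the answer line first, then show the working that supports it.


Answer: K = 326584/196249

E = 29/16, F = -39/8, G = 83/4, EG - F^2 = 443/32 at the point
E_u = 17/4, E_v = 25/4, F_u = -6, F_v = -39/4, G_u = 24, G_v = 0
E_vv = 25/2, F_uv = -12, G_uu = 36
Compute both Brioschi determinants and normalise by (EG - F^2)^2.
M1 = [[-E_vv/2 + F_uv - G_uu/2, E_u/2, F_u - E_v/2], [F_v - G_u/2, E, F], [G_v/2, F, G]] = [[-145/4, 17/8, -73/8], [-87/4, 29/16, -39/8], [0, -39/8, 83/4]]; det M1 = -130645/256
M2 = [[0, E_v/2, G_u/2], [E_v/2, E, F], [G_u/2, F, G]] = [[0, 25/8, 12], [25/8, 29/16, -39/8], [12, -39/8, 83/4]]; det M2 = -212291/256
det M1 - det M2 = 40823/128; K = 40823/128 / (443/32)^2 = 326584/196249


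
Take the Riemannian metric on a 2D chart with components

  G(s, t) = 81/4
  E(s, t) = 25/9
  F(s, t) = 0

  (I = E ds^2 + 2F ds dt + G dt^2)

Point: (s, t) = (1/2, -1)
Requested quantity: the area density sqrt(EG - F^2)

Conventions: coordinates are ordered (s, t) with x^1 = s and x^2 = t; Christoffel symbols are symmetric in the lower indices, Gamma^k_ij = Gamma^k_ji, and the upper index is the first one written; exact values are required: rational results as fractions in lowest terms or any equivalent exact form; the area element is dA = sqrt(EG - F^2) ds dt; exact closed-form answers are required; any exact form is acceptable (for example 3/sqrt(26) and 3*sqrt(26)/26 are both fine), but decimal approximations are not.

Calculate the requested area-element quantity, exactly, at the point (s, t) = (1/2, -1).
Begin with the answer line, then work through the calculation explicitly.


Answer: sqrt(EG - F^2) = 15/2

E = 25/9, F = 0, G = 81/4; EG - F^2 = 225/4


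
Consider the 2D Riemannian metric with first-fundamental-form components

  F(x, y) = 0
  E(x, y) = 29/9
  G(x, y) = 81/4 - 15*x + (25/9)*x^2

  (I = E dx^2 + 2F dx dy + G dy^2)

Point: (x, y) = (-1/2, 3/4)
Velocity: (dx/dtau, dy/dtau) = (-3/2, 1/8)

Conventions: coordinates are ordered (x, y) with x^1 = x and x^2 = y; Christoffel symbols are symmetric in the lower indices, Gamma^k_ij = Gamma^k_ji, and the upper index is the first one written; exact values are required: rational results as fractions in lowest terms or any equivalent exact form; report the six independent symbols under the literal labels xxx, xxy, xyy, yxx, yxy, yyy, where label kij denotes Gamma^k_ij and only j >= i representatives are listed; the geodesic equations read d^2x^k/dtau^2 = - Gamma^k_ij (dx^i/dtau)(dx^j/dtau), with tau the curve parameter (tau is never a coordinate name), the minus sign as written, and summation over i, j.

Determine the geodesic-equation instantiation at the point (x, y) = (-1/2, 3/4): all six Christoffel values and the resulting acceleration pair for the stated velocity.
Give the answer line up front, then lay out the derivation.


Answer: Gamma_xxx = 0, Gamma_xxy = 0, Gamma_xyy = 80/29, Gamma_yxx = 0, Gamma_yxy = -5/16, Gamma_yyy = 0; accelerations (d^2x/dtau^2, d^2y/dtau^2) = (-5/116, -15/128)

E = 29/9, F = 0, G = 256/9 at the point
E_x = 0, E_y = 0, F_x = 0, F_y = 0, G_x = -160/9, G_y = 0
EG - F^2 = 7424/81;  g^inv = (81/7424) * [[256/9, 0], [0, 29/9]]
first-kind symbols [ij,l] = (1/2)(d_i g_jl + d_j g_il - d_l g_ij): [xx,x] = E_x/2 = 0, [xx,y] = F_x - E_y/2 = 0, [xy,x] = E_y/2 = 0, [xy,y] = G_x/2 = -80/9, [yy,x] = F_y - G_x/2 = 80/9, [yy,y] = G_y/2 = 0
Gamma^x_ij = (G*[ij,x] - F*[ij,y])/(EG - F^2), Gamma^y_ij = (E*[ij,y] - F*[ij,x])/(EG - F^2)
Gamma_xxx = 0, Gamma_xxy = 0, Gamma_xyy = 80/29, Gamma_yxx = 0, Gamma_yxy = -5/16, Gamma_yyy = 0
d^2x/dtau^2 = -(Gamma_xxx*(-3/2)^2 + 2*Gamma_xxy*(-3/2)*(1/8) + Gamma_xyy*(1/8)^2) = -5/116
d^2y/dtau^2 = -(Gamma_yxx*(-3/2)^2 + 2*Gamma_yxy*(-3/2)*(1/8) + Gamma_yyy*(1/8)^2) = -15/128


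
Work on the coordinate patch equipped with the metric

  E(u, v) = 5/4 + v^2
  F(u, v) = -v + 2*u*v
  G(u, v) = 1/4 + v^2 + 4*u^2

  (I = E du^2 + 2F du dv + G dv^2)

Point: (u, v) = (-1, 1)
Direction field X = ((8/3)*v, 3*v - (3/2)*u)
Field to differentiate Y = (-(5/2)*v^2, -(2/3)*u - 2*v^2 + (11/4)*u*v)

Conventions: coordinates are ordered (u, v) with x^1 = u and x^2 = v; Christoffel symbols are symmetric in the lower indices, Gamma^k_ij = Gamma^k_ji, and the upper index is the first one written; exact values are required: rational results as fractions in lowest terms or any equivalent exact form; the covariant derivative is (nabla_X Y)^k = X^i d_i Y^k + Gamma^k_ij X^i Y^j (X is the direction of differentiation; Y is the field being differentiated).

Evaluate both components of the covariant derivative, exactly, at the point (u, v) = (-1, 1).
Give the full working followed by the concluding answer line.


E = 9/4, F = -3, G = 21/4 at the point
E_u = 0, E_v = 2, F_u = 2, F_v = -3, G_u = -8, G_v = 2
EG - F^2 = 45/16;  g^inv = (16/45) * [[21/4, 3], [3, 9/4]]
first-kind symbols [ij,l] = (1/2)(d_i g_jl + d_j g_il - d_l g_ij): [uu,u] = E_u/2 = 0, [uu,v] = F_u - E_v/2 = 1, [uv,u] = E_v/2 = 1, [uv,v] = G_u/2 = -4, [vv,u] = F_v - G_u/2 = 1, [vv,v] = G_v/2 = 1
Gamma^u_ij = (G*[ij,u] - F*[ij,v])/(EG - F^2), Gamma^v_ij = (E*[ij,v] - F*[ij,u])/(EG - F^2)
Gamma_uuu = 16/15, Gamma_uuv = -12/5, Gamma_uvv = 44/15, Gamma_vuu = 4/5, Gamma_vuv = -32/15, Gamma_vvv = 28/15
X = (8/3, 9/2), Y = (-5/2, -49/12) at the point

Answer: (nabla_X Y)^u = -1367/45, (nabla_X Y)^v = -18601/1080


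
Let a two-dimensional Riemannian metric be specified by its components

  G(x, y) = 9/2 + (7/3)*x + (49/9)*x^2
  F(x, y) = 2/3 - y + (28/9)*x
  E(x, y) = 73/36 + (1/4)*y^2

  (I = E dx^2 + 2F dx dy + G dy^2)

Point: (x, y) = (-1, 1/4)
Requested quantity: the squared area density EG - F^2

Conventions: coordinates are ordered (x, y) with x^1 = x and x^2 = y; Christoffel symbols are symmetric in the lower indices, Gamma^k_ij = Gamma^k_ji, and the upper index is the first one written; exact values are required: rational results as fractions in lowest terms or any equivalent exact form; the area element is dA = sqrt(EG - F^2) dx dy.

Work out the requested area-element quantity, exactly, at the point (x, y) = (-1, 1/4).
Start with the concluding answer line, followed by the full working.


Answer: EG - F^2 = 9553/1152

E = 1177/576, F = -97/36, G = 137/18; EG - F^2 = 9553/1152


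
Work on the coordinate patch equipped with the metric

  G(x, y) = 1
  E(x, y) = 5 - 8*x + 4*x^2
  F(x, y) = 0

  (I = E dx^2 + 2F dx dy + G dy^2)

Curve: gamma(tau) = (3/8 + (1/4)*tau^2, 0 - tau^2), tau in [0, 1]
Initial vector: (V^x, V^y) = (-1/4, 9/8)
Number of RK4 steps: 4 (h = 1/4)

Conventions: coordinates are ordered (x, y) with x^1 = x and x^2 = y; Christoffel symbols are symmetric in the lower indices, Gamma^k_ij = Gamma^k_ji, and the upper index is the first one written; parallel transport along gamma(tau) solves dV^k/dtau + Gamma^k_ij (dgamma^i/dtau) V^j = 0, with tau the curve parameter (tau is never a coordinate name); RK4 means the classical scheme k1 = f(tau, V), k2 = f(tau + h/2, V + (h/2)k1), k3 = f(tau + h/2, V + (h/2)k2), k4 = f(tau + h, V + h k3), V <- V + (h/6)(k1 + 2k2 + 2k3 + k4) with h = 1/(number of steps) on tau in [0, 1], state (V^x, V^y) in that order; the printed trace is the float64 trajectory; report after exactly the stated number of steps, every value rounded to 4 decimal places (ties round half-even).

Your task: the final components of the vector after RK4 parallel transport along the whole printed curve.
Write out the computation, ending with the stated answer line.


gamma'(tau) = ((1/2)*tau, -2*tau); f(tau, V)^k = -Gamma^k_ij(gamma(tau)) gamma'^i(tau) V^j; h = 1/4; intermediate values shown to 6 dp
curve data and Christoffel symbols at the stage parameters:
  tau = 0.000000: gamma = (0.375000, 0.000000), gamma' = (0.000000, 0.000000); Gamma_xxx = -0.975610, Gamma_xxy = 0.000000, Gamma_xyy = 0.000000, Gamma_yxx = 0.000000, Gamma_yxy = 0.000000, Gamma_yyy = 0.000000
  tau = 0.125000: gamma = (0.378906, -0.015625), gamma' = (0.062500, -0.250000); Gamma_xxx = -0.976935, Gamma_xxy = 0.000000, Gamma_xyy = 0.000000, Gamma_yxx = 0.000000, Gamma_yxy = 0.000000, Gamma_yyy = 0.000000
  tau = 0.250000: gamma = (0.390625, -0.062500), gamma' = (0.125000, -0.500000); Gamma_xxx = -0.980747, Gamma_xxy = 0.000000, Gamma_xyy = 0.000000, Gamma_yxx = 0.000000, Gamma_yxy = 0.000000, Gamma_yyy = 0.000000
  tau = 0.375000: gamma = (0.410156, -0.140625), gamma' = (0.187500, -0.750000); Gamma_xxx = -0.986500, Gamma_xxy = 0.000000, Gamma_xyy = 0.000000, Gamma_yxx = 0.000000, Gamma_yxy = 0.000000, Gamma_yyy = 0.000000
  tau = 0.500000: gamma = (0.437500, -0.250000), gamma' = (0.250000, -1.000000); Gamma_xxx = -0.993103, Gamma_xxy = 0.000000, Gamma_xyy = 0.000000, Gamma_yxx = 0.000000, Gamma_yxy = 0.000000, Gamma_yyy = 0.000000
  tau = 0.625000: gamma = (0.472656, -0.390625), gamma' = (0.312500, -1.250000); Gamma_xxx = -0.998584, Gamma_xxy = 0.000000, Gamma_xyy = 0.000000, Gamma_yxx = 0.000000, Gamma_yxy = 0.000000, Gamma_yyy = 0.000000
  tau = 0.750000: gamma = (0.515625, -0.562500), gamma' = (0.375000, -1.500000); Gamma_xxx = -0.999496, Gamma_xxy = 0.000000, Gamma_xyy = 0.000000, Gamma_yxx = 0.000000, Gamma_yxy = 0.000000, Gamma_yyy = 0.000000
  tau = 0.875000: gamma = (0.566406, -0.765625), gamma' = (0.437500, -1.750000); Gamma_xxx = -0.989932, Gamma_xxy = 0.000000, Gamma_xyy = 0.000000, Gamma_yxx = 0.000000, Gamma_yxy = 0.000000, Gamma_yyy = 0.000000
  tau = 1.000000: gamma = (0.625000, -1.000000), gamma' = (0.500000, -2.000000); Gamma_xxx = -0.960000, Gamma_xxy = 0.000000, Gamma_xyy = 0.000000, Gamma_yxx = 0.000000, Gamma_yxy = 0.000000, Gamma_yyy = 0.000000
step 0: V^x = -0.2500, V^y = 1.1250
step 1: k1 = (0.000000, 0.000000), k2 = (-0.015265, 0.000000), k3 = (-0.015381, 0.000000), k4 = (-0.031120, 0.000000); V <- V + (h/6)(k1 + 2k2 + 2k3 + k4): V^x = -0.2539, V^y = 1.1250
step 2: k1 = (-0.031120, 0.000000), k2 = (-0.047674, 0.000000), k3 = (-0.048057, 0.000000), k4 = (-0.066008, 0.000000); V <- V + (h/6)(k1 + 2k2 + 2k3 + k4): V^x = -0.2659, V^y = 1.1250
step 3: k1 = (-0.066010, 0.000000), k2 = (-0.085543, 0.000000), k3 = (-0.086305, 0.000000), k4 = (-0.107740, 0.000000); V <- V + (h/6)(k1 + 2k2 + 2k3 + k4): V^x = -0.2874, V^y = 1.1250
step 4: k1 = (-0.107734, 0.000000), k2 = (-0.130319, 0.000000), k3 = (-0.131542, 0.000000), k4 = (-0.153754, 0.000000); V <- V + (h/6)(k1 + 2k2 + 2k3 + k4): V^x = -0.3202, V^y = 1.1250

Answer: V^x = -0.3202, V^y = 1.1250


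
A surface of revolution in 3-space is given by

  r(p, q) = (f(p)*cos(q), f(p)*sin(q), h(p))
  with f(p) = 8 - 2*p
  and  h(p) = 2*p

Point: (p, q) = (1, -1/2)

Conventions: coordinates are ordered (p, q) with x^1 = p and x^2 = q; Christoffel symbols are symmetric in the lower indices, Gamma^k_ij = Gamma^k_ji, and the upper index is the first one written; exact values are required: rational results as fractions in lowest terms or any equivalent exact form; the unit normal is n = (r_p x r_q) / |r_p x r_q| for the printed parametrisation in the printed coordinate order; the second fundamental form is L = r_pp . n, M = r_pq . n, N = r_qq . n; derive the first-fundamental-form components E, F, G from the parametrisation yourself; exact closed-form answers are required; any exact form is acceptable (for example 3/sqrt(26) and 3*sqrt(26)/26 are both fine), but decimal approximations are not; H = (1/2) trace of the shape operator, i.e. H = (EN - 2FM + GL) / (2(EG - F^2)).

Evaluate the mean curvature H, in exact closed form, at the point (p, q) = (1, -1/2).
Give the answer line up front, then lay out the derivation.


Answer: H = sqrt(2)/24

f = 6, f' = -2, f'' = 0, h' = 2, h'' = 0
E = 8, F = 0, G = 36; answer radicand W^2 = 8
unnormalised second-form numerators: l = 0, m = 0, n = 12; L = l/sqrt(8), and similarly M = m/sqrt(W^2), N = n/sqrt(W^2)
H = (E*n - 2*F*m + G*l) / (2*(EG - F^2)*sqrt(W^2)); E*n - 2*F*m + G*l = 96, EG - F^2 = 288, so H = (1/6)/sqrt(8)


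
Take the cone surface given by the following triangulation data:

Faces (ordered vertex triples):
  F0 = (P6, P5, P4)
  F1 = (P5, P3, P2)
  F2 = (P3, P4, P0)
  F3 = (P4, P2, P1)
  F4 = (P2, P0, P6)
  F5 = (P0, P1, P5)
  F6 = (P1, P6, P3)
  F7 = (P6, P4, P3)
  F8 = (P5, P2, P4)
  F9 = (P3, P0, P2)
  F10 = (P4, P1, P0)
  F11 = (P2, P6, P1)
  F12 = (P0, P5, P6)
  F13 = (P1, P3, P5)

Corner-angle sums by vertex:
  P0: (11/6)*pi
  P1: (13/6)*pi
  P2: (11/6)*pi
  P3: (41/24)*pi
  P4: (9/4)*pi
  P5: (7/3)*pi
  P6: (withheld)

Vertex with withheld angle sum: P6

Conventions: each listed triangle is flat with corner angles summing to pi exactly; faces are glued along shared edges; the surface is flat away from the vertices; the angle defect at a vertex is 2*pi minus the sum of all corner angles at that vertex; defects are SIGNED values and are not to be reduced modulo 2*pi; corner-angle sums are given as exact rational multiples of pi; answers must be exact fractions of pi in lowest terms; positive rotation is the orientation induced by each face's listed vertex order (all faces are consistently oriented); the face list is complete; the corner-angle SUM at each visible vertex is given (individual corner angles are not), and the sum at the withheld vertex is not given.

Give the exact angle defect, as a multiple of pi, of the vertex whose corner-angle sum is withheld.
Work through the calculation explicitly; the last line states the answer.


V = 7, E = 21, F = 14; chi = V - E + F = 0
Gauss-Bonnet: total defect = 2*pi*chi = 0; visible defects sum to -pi/8

Answer: defect(P6) = pi/8


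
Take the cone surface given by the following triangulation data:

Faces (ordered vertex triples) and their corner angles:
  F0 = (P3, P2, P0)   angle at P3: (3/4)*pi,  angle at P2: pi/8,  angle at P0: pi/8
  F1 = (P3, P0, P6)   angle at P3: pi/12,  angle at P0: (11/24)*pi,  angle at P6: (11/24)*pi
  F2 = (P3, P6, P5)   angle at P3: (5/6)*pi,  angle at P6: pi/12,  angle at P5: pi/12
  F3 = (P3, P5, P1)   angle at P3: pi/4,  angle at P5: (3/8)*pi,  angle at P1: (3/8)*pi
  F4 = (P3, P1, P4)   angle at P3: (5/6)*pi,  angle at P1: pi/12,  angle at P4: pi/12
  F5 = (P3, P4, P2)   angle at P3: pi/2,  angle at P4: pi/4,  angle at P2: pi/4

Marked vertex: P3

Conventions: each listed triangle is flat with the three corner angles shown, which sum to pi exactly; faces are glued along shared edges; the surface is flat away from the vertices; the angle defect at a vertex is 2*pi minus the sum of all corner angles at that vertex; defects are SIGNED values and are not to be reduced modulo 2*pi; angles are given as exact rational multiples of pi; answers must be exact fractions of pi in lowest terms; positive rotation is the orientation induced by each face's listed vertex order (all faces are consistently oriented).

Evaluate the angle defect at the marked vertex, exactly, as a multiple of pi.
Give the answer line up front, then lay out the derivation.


Answer: defect(P3) = (-5/4)*pi

Sum of corner angles at P3: (13/4)*pi
defect = 2*pi - (13/4)*pi


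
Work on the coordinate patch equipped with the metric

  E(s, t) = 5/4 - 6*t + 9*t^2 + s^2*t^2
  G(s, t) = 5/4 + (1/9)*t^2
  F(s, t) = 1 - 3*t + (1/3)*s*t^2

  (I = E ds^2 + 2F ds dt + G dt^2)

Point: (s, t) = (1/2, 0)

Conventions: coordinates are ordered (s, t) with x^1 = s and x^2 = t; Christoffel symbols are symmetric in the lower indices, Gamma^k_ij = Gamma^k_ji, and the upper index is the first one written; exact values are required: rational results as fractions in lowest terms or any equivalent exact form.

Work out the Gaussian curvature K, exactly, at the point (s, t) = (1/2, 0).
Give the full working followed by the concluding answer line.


E = 5/4, F = 1, G = 5/4, EG - F^2 = 9/16 at the point
E_s = 0, E_t = -6, F_s = 0, F_t = -3, G_s = 0, G_t = 0
E_tt = 37/2, F_st = 0, G_ss = 0
Evaluate Brioschi's two determinant matrices M1, M2 and divide by (EG - F^2)^2.
M1 = [[-E_tt/2 + F_st - G_ss/2, E_s/2, F_s - E_t/2], [F_t - G_s/2, E, F], [G_t/2, F, G]] = [[-37/4, 0, 3], [-3, 5/4, 1], [0, 1, 5/4]]; det M1 = -909/64
M2 = [[0, E_t/2, G_s/2], [E_t/2, E, F], [G_s/2, F, G]] = [[0, -3, 0], [-3, 5/4, 1], [0, 1, 5/4]]; det M2 = -45/4
det M1 - det M2 = -189/64; K = -189/64 / (9/16)^2 = -28/3

Answer: K = -28/3
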